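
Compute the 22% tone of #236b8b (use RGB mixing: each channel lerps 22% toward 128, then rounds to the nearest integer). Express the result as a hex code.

#236b8b is rgb(35, 107, 139).
A 22% tone moves each channel 22% toward 128:
  R: 35 + 20.46 = 55.46 → 55
  G: 107 + 0.22×(128−107) = 107 + 4.62 = 111.62 → 112
  B: 139 + 0.22×(128−139) = 139 − 2.42 = 136.58 → 137
rgb(55, 112, 137) = #377089.

#377089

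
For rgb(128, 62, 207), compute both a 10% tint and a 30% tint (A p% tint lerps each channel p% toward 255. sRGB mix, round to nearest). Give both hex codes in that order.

10% tint:
  R: 128 + 0.1×(255−128) = 128 + 12.7 = 140.7 → 141
  G: 62 + 19.3 = 81.3 → 81
  B: 207 + 0.1×(255−207) = 207 + 4.8 = 211.8 → 212
  → #8d51d4
30% tint:
  R: 128 + 38.1 = 166.1 → 166
  G: 62 + 57.9 = 119.9 → 120
  B: 207 + 0.3×(255−207) = 207 + 14.4 = 221.4 → 221
  → #a678dd

#8d51d4, #a678dd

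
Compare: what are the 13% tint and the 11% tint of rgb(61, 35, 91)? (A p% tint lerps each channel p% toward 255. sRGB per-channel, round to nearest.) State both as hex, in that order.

#564070, #523B6D

13% tint:
  R: 61 + 25.22 = 86.22 → 86
  G: 35 + 28.6 = 63.6 → 64
  B: 91 + 21.32 = 112.32 → 112
  → #564070
11% tint:
  R: 61 + 21.34 = 82.34 → 82
  G: 35 + 24.2 = 59.2 → 59
  B: 91 + 0.11×(255−91) = 91 + 18.04 = 109.04 → 109
  → #523B6D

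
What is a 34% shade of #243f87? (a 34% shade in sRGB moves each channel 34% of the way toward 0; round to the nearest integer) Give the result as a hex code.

#243f87 is rgb(36, 63, 135).
Lerp each channel 34% toward 0:
  R: 36 − 12.24 = 23.76 → 24
  G: 63 + 0.34×(0−63) = 63 − 21.42 = 41.58 → 42
  B: 135 + 0.34×(0−135) = 135 − 45.9 = 89.1 → 89
rgb(24, 42, 89) = #182a59.

#182a59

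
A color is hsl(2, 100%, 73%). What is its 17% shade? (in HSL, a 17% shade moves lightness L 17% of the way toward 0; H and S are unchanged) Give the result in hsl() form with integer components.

L moves 17% from 73 toward 0: 73 − 12.41 = 60.59 → 61.
H and S are unchanged.

hsl(2, 100%, 61%)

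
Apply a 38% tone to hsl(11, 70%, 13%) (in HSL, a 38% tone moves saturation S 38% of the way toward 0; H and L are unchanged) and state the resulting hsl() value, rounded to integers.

S moves 38% from 70 toward 0: 70 − 26.6 = 43.4 → 43.
H and L are unchanged.

hsl(11, 43%, 13%)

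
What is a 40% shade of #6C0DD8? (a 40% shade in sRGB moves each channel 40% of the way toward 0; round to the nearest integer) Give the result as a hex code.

#410882

#6C0DD8 is rgb(108, 13, 216).
Per channel, c → c + 0.4(0 − c):
  R: 108 + 0.4×(0−108) = 108 − 43.2 = 64.8 → 65
  G: 13 + 0.4×(0−13) = 13 − 5.2 = 7.8 → 8
  B: 216 + 0.4×(0−216) = 216 − 86.4 = 129.6 → 130
rgb(65, 8, 130) = #410882.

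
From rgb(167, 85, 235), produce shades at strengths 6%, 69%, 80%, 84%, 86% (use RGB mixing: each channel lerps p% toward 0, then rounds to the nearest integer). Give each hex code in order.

#9D50DD, #341A49, #21112F, #1B0E26, #170C21

6%: (167 − 10.02 = 156.98→157, 85 − 5.1 = 79.9→80, 235 − 14.1 = 220.9→221) → #9D50DD
69%: (167 − 115.23 = 51.77→52, 85 − 58.65 = 26.35→26, 235 − 162.15 = 72.85→73) → #341A49
80%: (167 − 133.6 = 33.4→33, 85 − 68 = 17→17, 235 − 188 = 47→47) → #21112F
84%: (167 − 140.28 = 26.72→27, 85 − 71.4 = 13.6→14, 235 − 197.4 = 37.6→38) → #1B0E26
86%: (167 − 143.62 = 23.38→23, 85 − 73.1 = 11.9→12, 235 − 202.1 = 32.9→33) → #170C21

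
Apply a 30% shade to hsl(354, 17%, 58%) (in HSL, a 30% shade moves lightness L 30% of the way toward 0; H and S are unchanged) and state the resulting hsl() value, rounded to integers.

L moves 30% from 58 toward 0: 58 − 17.4 = 40.6 → 41.
H and S are unchanged.

hsl(354, 17%, 41%)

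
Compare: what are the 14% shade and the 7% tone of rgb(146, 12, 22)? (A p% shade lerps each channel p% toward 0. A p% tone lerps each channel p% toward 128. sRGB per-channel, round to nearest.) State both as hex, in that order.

#7E0A13, #91141D

14% shade:
  R: 146 − 20.44 = 125.56 → 126
  G: 12 + 0.14×(0−12) = 12 − 1.68 = 10.32 → 10
  B: 22 + 0.14×(0−22) = 22 − 3.08 = 18.92 → 19
  → #7E0A13
7% tone:
  R: 146 + 0.07×(128−146) = 146 − 1.26 = 144.74 → 145
  G: 12 + 0.07×(128−12) = 12 + 8.12 = 20.12 → 20
  B: 22 + 0.07×(128−22) = 22 + 7.42 = 29.42 → 29
  → #91141D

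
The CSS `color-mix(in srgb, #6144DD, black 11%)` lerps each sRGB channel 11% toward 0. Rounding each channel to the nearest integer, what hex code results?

#563DC5

#6144DD is rgb(97, 68, 221).
An 11% shade moves each channel 11% toward 0:
  R: 97 + 0.11×(0−97) = 97 − 10.67 = 86.33 → 86
  G: 68 − 7.48 = 60.52 → 61
  B: 221 + 0.11×(0−221) = 221 − 24.31 = 196.69 → 197
rgb(86, 61, 197) = #563DC5.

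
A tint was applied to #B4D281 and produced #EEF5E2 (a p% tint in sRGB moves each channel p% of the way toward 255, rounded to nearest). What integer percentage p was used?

77%

#B4D281 is rgb(180, 210, 129); #EEF5E2 is rgb(238, 245, 226).
On the B channel (widest range): 226 ≈ 129 + (p/100)(255 − 129), so p ≈ 100×(226 − 129)/(255 − 129) = 9700/126 = 76.98.
p = 77 reproduces all three channels after rounding.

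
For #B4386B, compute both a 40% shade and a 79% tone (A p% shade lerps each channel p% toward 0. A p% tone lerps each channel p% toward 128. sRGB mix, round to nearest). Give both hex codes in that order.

#6C2240, #8B717C

#B4386B is rgb(180, 56, 107).
40% shade:
  R: 180 + 0.4×(0−180) = 180 − 72 = 108 → 108
  G: 56 + 0.4×(0−56) = 56 − 22.4 = 33.6 → 34
  B: 107 + 0.4×(0−107) = 107 − 42.8 = 64.2 → 64
  → #6C2240
79% tone:
  R: 180 − 41.08 = 138.92 → 139
  G: 56 + 0.79×(128−56) = 56 + 56.88 = 112.88 → 113
  B: 107 + 16.59 = 123.59 → 124
  → #8B717C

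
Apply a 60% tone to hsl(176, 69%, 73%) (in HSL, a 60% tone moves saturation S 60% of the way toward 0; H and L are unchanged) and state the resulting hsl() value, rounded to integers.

S moves 60% from 69 toward 0: 69 − 41.4 = 27.6 → 28.
H and L are unchanged.

hsl(176, 28%, 73%)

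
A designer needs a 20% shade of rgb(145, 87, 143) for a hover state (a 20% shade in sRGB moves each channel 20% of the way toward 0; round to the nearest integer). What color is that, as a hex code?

#744672

Per channel, c → c + 0.2(0 − c):
  R: 145 − 29 = 116 → 116
  G: 87 − 17.4 = 69.6 → 70
  B: 143 − 28.6 = 114.4 → 114
rgb(116, 70, 114) = #744672.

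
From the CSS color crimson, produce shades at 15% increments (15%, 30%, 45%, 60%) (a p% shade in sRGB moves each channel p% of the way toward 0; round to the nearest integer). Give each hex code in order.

CSS crimson is rgb(220, 20, 60).
15%: (220 − 33 = 187→187, 20 − 3 = 17→17, 60 − 9 = 51→51) → #BB1133
30%: (220 − 66 = 154→154, 20 − 6 = 14→14, 60 − 18 = 42→42) → #9A0E2A
45%: (220 − 99 = 121→121, 20 − 9 = 11→11, 60 − 27 = 33→33) → #790B21
60%: (220 − 132 = 88→88, 20 − 12 = 8→8, 60 − 36 = 24→24) → #580818

#BB1133, #9A0E2A, #790B21, #580818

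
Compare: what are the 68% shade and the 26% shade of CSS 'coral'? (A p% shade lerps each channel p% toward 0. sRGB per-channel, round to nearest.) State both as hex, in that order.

#52291a, #bd5e3b

CSS coral is rgb(255, 127, 80).
68% shade:
  R: 255 − 173.4 = 81.6 → 82
  G: 127 + 0.68×(0−127) = 127 − 86.36 = 40.64 → 41
  B: 80 − 54.4 = 25.6 → 26
  → #52291a
26% shade:
  R: 255 − 66.3 = 188.7 → 189
  G: 127 + 0.26×(0−127) = 127 − 33.02 = 93.98 → 94
  B: 80 + 0.26×(0−80) = 80 − 20.8 = 59.2 → 59
  → #bd5e3b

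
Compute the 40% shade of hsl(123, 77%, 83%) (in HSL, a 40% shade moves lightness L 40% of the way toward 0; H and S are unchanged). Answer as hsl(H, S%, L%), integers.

L moves 40% from 83 toward 0: 83 − 33.2 = 49.8 → 50.
H and S are unchanged.

hsl(123, 77%, 50%)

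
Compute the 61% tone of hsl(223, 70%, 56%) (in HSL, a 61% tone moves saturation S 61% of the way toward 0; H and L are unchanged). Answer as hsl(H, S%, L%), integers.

S moves 61% from 70 toward 0: 70 − 42.7 = 27.3 → 27.
H and L are unchanged.

hsl(223, 27%, 56%)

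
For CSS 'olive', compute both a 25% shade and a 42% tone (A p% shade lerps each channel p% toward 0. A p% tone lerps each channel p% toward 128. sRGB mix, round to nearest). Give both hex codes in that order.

#606000, #808036

CSS olive is rgb(128, 128, 0).
25% shade:
  R: 128 + 0.25×(0−128) = 128 − 32 = 96 → 96
  G: 128 + 0.25×(0−128) = 128 − 32 = 96 → 96
  B: 0 + 0.25×(0−0) = 0 + 0 = 0 → 0
  → #606000
42% tone:
  R: 128 + 0 = 128 → 128
  G: 128 + 0.42×(128−128) = 128 + 0 = 128 → 128
  B: 0 + 0.42×(128−0) = 0 + 53.76 = 53.76 → 54
  → #808036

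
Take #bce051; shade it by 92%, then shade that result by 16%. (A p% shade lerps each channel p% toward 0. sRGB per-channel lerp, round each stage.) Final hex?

#bce051 is rgb(188, 224, 81).
Per channel, c → c + 0.92(0 − c):
  R: 188 + 0.92×(0−188) = 188 − 172.96 = 15.04 → 15
  G: 224 − 206.08 = 17.92 → 18
  B: 81 + 0.92×(0−81) = 81 − 74.52 = 6.48 → 6
After the shade: rgb(15, 18, 6) = #0f1206.
Lerp each channel 16% toward 0:
  R: 15 − 2.4 = 12.6 → 13
  G: 18 + 0.16×(0−18) = 18 − 2.88 = 15.12 → 15
  B: 6 + 0.16×(0−6) = 6 − 0.96 = 5.04 → 5
rgb(13, 15, 5) = #0d0f05.

#0d0f05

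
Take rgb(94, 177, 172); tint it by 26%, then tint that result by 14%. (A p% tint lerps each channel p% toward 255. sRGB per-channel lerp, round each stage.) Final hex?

Lerp each channel 26% toward 255:
  R: 94 + 0.26×(255−94) = 94 + 41.86 = 135.86 → 136
  G: 177 + 0.26×(255−177) = 177 + 20.28 = 197.28 → 197
  B: 172 + 0.26×(255−172) = 172 + 21.58 = 193.58 → 194
After the tint: rgb(136, 197, 194) = #88c5c2.
Lerp each channel 14% toward 255:
  R: 136 + 0.14×(255−136) = 136 + 16.66 = 152.66 → 153
  G: 197 + 8.12 = 205.12 → 205
  B: 194 + 8.54 = 202.54 → 203
rgb(153, 205, 203) = #99cdcb.

#99cdcb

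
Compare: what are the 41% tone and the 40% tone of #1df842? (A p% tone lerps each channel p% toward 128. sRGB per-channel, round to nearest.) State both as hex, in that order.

#46c75b, #45c85b

#1df842 is rgb(29, 248, 66).
41% tone:
  R: 29 + 40.59 = 69.59 → 70
  G: 248 − 49.2 = 198.8 → 199
  B: 66 + 25.42 = 91.42 → 91
  → #46c75b
40% tone:
  R: 29 + 0.4×(128−29) = 29 + 39.6 = 68.6 → 69
  G: 248 − 48 = 200 → 200
  B: 66 + 0.4×(128−66) = 66 + 24.8 = 90.8 → 91
  → #45c85b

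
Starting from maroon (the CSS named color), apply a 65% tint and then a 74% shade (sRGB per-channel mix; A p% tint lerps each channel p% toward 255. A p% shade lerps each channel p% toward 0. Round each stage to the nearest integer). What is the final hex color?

#372B2B

CSS maroon is rgb(128, 0, 0).
A 65% tint moves each channel 65% toward 255:
  R: 128 + 0.65×(255−128) = 128 + 82.55 = 210.55 → 211
  G: 0 + 0.65×(255−0) = 0 + 165.75 = 165.75 → 166
  B: 0 + 165.75 = 165.75 → 166
After the tint: rgb(211, 166, 166) = #D3A6A6.
A 74% shade moves each channel 74% toward 0:
  R: 211 + 0.74×(0−211) = 211 − 156.14 = 54.86 → 55
  G: 166 + 0.74×(0−166) = 166 − 122.84 = 43.16 → 43
  B: 166 + 0.74×(0−166) = 166 − 122.84 = 43.16 → 43
rgb(55, 43, 43) = #372B2B.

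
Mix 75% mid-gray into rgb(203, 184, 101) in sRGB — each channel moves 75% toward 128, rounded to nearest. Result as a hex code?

Per channel, c → c + 0.75(128 − c):
  R: 203 + 0.75×(128−203) = 203 − 56.25 = 146.75 → 147
  G: 184 − 42 = 142 → 142
  B: 101 + 20.25 = 121.25 → 121
rgb(147, 142, 121) = #938E79.

#938E79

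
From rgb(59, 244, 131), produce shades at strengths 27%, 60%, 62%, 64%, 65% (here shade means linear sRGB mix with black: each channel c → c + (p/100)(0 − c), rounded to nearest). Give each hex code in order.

#2bb260, #186234, #165d32, #15582f, #15552e

27%: (59 − 15.93 = 43.07→43, 244 − 65.88 = 178.12→178, 131 − 35.37 = 95.63→96) → #2bb260
60%: (59 − 35.4 = 23.6→24, 244 − 146.4 = 97.6→98, 131 − 78.6 = 52.4→52) → #186234
62%: (59 − 36.58 = 22.42→22, 244 − 151.28 = 92.72→93, 131 − 81.22 = 49.78→50) → #165d32
64%: (59 − 37.76 = 21.24→21, 244 − 156.16 = 87.84→88, 131 − 83.84 = 47.16→47) → #15582f
65%: (59 − 38.35 = 20.65→21, 244 − 158.6 = 85.4→85, 131 − 85.15 = 45.85→46) → #15552e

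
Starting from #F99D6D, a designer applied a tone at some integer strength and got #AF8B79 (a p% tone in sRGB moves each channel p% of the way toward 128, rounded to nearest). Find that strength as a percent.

#F99D6D is rgb(249, 157, 109); #AF8B79 is rgb(175, 139, 121).
On the R channel (widest range): 175 ≈ 249 + (p/100)(128 − 249), so p ≈ 100×(175 − 249)/(128 − 249) = -7400/-121 = 61.16.
p = 61 reproduces all three channels after rounding.

61%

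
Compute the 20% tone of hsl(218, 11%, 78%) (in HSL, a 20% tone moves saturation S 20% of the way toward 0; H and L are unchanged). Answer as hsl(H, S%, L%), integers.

S moves 20% from 11 toward 0: 11 − 2.2 = 8.8 → 9.
H and L are unchanged.

hsl(218, 9%, 78%)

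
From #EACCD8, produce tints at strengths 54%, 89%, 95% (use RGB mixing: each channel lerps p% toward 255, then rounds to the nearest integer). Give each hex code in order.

#EACCD8 is rgb(234, 204, 216).
54%: (234 + 11.34 = 245.34→245, 204 + 27.54 = 231.54→232, 216 + 21.06 = 237.06→237) → #F5E8ED
89%: (234 + 18.69 = 252.69→253, 204 + 45.39 = 249.39→249, 216 + 34.71 = 250.71→251) → #FDF9FB
95%: (234 + 19.95 = 253.95→254, 204 + 48.45 = 252.45→252, 216 + 37.05 = 253.05→253) → #FEFCFD

#F5E8ED, #FDF9FB, #FEFCFD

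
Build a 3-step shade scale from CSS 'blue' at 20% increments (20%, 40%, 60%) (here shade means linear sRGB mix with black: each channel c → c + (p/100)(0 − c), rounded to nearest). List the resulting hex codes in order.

CSS blue is rgb(0, 0, 255).
20%: (0→0, 0→0, 255 − 51 = 204→204) → #0000cc
40%: (0→0, 0→0, 255 − 102 = 153→153) → #000099
60%: (0→0, 0→0, 255 − 153 = 102→102) → #000066

#0000cc, #000099, #000066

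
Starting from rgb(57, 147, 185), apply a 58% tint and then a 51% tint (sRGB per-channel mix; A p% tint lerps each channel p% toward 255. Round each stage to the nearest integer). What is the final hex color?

Per channel, c → c + 0.58(255 − c):
  R: 57 + 114.84 = 171.84 → 172
  G: 147 + 0.58×(255−147) = 147 + 62.64 = 209.64 → 210
  B: 185 + 40.6 = 225.6 → 226
After the tint: rgb(172, 210, 226) = #ACD2E2.
A 51% tint moves each channel 51% toward 255:
  R: 172 + 0.51×(255−172) = 172 + 42.33 = 214.33 → 214
  G: 210 + 0.51×(255−210) = 210 + 22.95 = 232.95 → 233
  B: 226 + 14.79 = 240.79 → 241
rgb(214, 233, 241) = #D6E9F1.

#D6E9F1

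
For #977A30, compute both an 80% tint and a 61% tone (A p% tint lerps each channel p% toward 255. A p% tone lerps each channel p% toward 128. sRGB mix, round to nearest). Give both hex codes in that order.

#EAE4D6, #897E61

#977A30 is rgb(151, 122, 48).
80% tint:
  R: 151 + 83.2 = 234.2 → 234
  G: 122 + 0.8×(255−122) = 122 + 106.4 = 228.4 → 228
  B: 48 + 165.6 = 213.6 → 214
  → #EAE4D6
61% tone:
  R: 151 − 14.03 = 136.97 → 137
  G: 122 + 0.61×(128−122) = 122 + 3.66 = 125.66 → 126
  B: 48 + 0.61×(128−48) = 48 + 48.8 = 96.8 → 97
  → #897E61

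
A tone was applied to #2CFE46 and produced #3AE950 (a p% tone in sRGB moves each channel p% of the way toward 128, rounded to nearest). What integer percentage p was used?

#2CFE46 is rgb(44, 254, 70); #3AE950 is rgb(58, 233, 80).
On the G channel (widest range): 233 ≈ 254 + (p/100)(128 − 254), so p ≈ 100×(233 − 254)/(128 − 254) = -2100/-126 = 16.67.
p = 17 reproduces all three channels after rounding.

17%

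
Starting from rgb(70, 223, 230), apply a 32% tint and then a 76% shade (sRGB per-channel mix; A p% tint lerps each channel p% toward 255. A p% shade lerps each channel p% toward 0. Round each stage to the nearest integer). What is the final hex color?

Per channel, c → c + 0.32(255 − c):
  R: 70 + 0.32×(255−70) = 70 + 59.2 = 129.2 → 129
  G: 223 + 0.32×(255−223) = 223 + 10.24 = 233.24 → 233
  B: 230 + 0.32×(255−230) = 230 + 8 = 238 → 238
After the tint: rgb(129, 233, 238) = #81e9ee.
Lerp each channel 76% toward 0:
  R: 129 + 0.76×(0−129) = 129 − 98.04 = 30.96 → 31
  G: 233 + 0.76×(0−233) = 233 − 177.08 = 55.92 → 56
  B: 238 − 180.88 = 57.12 → 57
rgb(31, 56, 57) = #1f3839.

#1f3839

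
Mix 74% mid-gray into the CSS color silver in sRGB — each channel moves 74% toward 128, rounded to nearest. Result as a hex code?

CSS silver is rgb(192, 192, 192).
Per channel, c → c + 0.74(128 − c):
  R: 192 + 0.74×(128−192) = 192 − 47.36 = 144.64 → 145
  G: 192 + 0.74×(128−192) = 192 − 47.36 = 144.64 → 145
  B: 192 − 47.36 = 144.64 → 145
rgb(145, 145, 145) = #919191.

#919191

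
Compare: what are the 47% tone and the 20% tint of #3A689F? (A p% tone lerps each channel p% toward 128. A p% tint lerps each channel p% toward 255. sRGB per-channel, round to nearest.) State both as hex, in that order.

#5B7390, #6186B2

#3A689F is rgb(58, 104, 159).
47% tone:
  R: 58 + 32.9 = 90.9 → 91
  G: 104 + 11.28 = 115.28 → 115
  B: 159 + 0.47×(128−159) = 159 − 14.57 = 144.43 → 144
  → #5B7390
20% tint:
  R: 58 + 39.4 = 97.4 → 97
  G: 104 + 0.2×(255−104) = 104 + 30.2 = 134.2 → 134
  B: 159 + 19.2 = 178.2 → 178
  → #6186B2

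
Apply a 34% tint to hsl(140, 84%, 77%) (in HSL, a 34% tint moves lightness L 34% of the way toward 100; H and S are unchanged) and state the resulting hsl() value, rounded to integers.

L moves 34% from 77 toward 100: 77 + 7.82 = 84.82 → 85.
H and S are unchanged.

hsl(140, 84%, 85%)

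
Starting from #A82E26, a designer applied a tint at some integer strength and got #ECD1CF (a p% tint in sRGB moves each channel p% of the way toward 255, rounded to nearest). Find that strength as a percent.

78%

#A82E26 is rgb(168, 46, 38); #ECD1CF is rgb(236, 209, 207).
On the B channel (widest range): 207 ≈ 38 + (p/100)(255 − 38), so p ≈ 100×(207 − 38)/(255 − 38) = 16900/217 = 77.88.
p = 78 reproduces all three channels after rounding.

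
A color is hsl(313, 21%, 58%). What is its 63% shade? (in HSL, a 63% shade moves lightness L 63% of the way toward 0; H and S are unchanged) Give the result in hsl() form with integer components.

hsl(313, 21%, 21%)

L moves 63% from 58 toward 0: 58 − 36.54 = 21.46 → 21.
H and S are unchanged.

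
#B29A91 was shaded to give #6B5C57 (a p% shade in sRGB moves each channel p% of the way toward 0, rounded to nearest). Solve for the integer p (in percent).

#B29A91 is rgb(178, 154, 145); #6B5C57 is rgb(107, 92, 87).
On the R channel (widest range): 107 ≈ 178 + (p/100)(0 − 178), so p ≈ 100×(107 − 178)/(0 − 178) = -7100/-178 = 39.89.
p = 40 reproduces all three channels after rounding.

40%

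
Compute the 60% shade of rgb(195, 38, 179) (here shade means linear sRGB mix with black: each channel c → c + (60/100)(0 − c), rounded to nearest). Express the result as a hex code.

#4E0F48

A 60% shade moves each channel 60% toward 0:
  R: 195 − 117 = 78 → 78
  G: 38 − 22.8 = 15.2 → 15
  B: 179 − 107.4 = 71.6 → 72
rgb(78, 15, 72) = #4E0F48.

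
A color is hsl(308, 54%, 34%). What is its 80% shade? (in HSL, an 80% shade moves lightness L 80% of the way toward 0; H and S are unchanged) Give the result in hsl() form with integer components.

L moves 80% from 34 toward 0: 34 − 27.2 = 6.8 → 7.
H and S are unchanged.

hsl(308, 54%, 7%)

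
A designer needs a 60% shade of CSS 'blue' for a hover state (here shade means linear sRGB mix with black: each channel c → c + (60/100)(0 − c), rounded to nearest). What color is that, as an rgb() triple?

CSS blue is rgb(0, 0, 255).
Per channel, c → c + 0.6(0 − c):
  R: 0 + 0 = 0 → 0
  G: 0 + 0.6×(0−0) = 0 + 0 = 0 → 0
  B: 255 + 0.6×(0−255) = 255 − 153 = 102 → 102

rgb(0, 0, 102)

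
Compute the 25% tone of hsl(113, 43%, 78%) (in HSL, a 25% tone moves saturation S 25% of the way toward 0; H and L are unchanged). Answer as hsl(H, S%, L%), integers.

S moves 25% from 43 toward 0: 43 − 10.75 = 32.25 → 32.
H and L are unchanged.

hsl(113, 32%, 78%)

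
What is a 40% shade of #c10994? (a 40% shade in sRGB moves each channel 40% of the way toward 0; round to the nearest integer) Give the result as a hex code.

#740559

#c10994 is rgb(193, 9, 148).
Lerp each channel 40% toward 0:
  R: 193 + 0.4×(0−193) = 193 − 77.2 = 115.8 → 116
  G: 9 − 3.6 = 5.4 → 5
  B: 148 − 59.2 = 88.8 → 89
rgb(116, 5, 89) = #740559.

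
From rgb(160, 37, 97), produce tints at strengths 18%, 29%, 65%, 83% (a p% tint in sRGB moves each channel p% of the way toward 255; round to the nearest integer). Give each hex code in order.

18%: (160 + 17.1 = 177.1→177, 37 + 39.24 = 76.24→76, 97 + 28.44 = 125.44→125) → #B14C7D
29%: (160 + 27.55 = 187.55→188, 37 + 63.22 = 100.22→100, 97 + 45.82 = 142.82→143) → #BC648F
65%: (160 + 61.75 = 221.75→222, 37 + 141.7 = 178.7→179, 97 + 102.7 = 199.7→200) → #DEB3C8
83%: (160 + 78.85 = 238.85→239, 37 + 180.94 = 217.94→218, 97 + 131.14 = 228.14→228) → #EFDAE4

#B14C7D, #BC648F, #DEB3C8, #EFDAE4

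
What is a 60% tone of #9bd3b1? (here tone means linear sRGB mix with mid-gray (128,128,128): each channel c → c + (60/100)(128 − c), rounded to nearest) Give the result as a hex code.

#8ba194

#9bd3b1 is rgb(155, 211, 177).
A 60% tone moves each channel 60% toward 128:
  R: 155 + 0.6×(128−155) = 155 − 16.2 = 138.8 → 139
  G: 211 − 49.8 = 161.2 → 161
  B: 177 + 0.6×(128−177) = 177 − 29.4 = 147.6 → 148
rgb(139, 161, 148) = #8ba194.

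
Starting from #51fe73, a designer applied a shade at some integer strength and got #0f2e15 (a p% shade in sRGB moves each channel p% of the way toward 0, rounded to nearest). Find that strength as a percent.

82%

#51fe73 is rgb(81, 254, 115); #0f2e15 is rgb(15, 46, 21).
On the G channel (widest range): 46 ≈ 254 + (p/100)(0 − 254), so p ≈ 100×(46 − 254)/(0 − 254) = -20800/-254 = 81.89.
p = 82 reproduces all three channels after rounding.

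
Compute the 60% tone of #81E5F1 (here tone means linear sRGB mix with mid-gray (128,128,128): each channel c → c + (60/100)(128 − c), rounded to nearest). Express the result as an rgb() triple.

#81E5F1 is rgb(129, 229, 241).
Lerp each channel 60% toward 128:
  R: 129 + 0.6×(128−129) = 129 − 0.6 = 128.4 → 128
  G: 229 + 0.6×(128−229) = 229 − 60.6 = 168.4 → 168
  B: 241 + 0.6×(128−241) = 241 − 67.8 = 173.2 → 173

rgb(128, 168, 173)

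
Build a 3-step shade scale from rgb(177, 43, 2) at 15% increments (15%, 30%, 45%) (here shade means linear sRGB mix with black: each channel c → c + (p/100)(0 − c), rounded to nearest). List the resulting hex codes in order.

15%: (177 − 26.55 = 150.45→150, 43 − 6.45 = 36.55→37, 2→2) → #962502
30%: (177 − 53.1 = 123.9→124, 43 − 12.9 = 30.1→30, 2 − 0.6 = 1.4→1) → #7C1E01
45%: (177 − 79.65 = 97.35→97, 43 − 19.35 = 23.65→24, 2 − 0.9 = 1.1→1) → #611801

#962502, #7C1E01, #611801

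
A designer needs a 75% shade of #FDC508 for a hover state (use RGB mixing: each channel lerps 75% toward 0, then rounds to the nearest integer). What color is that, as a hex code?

#FDC508 is rgb(253, 197, 8).
Lerp each channel 75% toward 0:
  R: 253 − 189.75 = 63.25 → 63
  G: 197 + 0.75×(0−197) = 197 − 147.75 = 49.25 → 49
  B: 8 + 0.75×(0−8) = 8 − 6 = 2 → 2
rgb(63, 49, 2) = #3F3102.

#3F3102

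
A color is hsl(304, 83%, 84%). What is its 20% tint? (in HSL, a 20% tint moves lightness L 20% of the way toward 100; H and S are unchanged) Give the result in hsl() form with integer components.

hsl(304, 83%, 87%)

L moves 20% from 84 toward 100: 84 + 3.2 = 87.2 → 87.
H and S are unchanged.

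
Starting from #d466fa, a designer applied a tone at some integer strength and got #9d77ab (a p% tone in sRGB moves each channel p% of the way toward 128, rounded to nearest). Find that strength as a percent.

65%

#d466fa is rgb(212, 102, 250); #9d77ab is rgb(157, 119, 171).
On the B channel (widest range): 171 ≈ 250 + (p/100)(128 − 250), so p ≈ 100×(171 − 250)/(128 − 250) = -7900/-122 = 64.75.
p = 65 reproduces all three channels after rounding.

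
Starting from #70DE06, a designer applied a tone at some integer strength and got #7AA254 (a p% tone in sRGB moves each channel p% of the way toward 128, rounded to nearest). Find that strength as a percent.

64%

#70DE06 is rgb(112, 222, 6); #7AA254 is rgb(122, 162, 84).
On the B channel (widest range): 84 ≈ 6 + (p/100)(128 − 6), so p ≈ 100×(84 − 6)/(128 − 6) = 7800/122 = 63.93.
p = 64 reproduces all three channels after rounding.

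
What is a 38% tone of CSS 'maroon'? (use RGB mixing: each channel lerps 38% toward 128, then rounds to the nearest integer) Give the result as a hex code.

#803131

CSS maroon is rgb(128, 0, 0).
Per channel, c → c + 0.38(128 − c):
  R: 128 + 0 = 128 → 128
  G: 0 + 48.64 = 48.64 → 49
  B: 0 + 0.38×(128−0) = 0 + 48.64 = 48.64 → 49
rgb(128, 49, 49) = #803131.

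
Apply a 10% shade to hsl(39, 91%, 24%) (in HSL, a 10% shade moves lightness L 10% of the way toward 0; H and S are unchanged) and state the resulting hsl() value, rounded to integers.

hsl(39, 91%, 22%)

L moves 10% from 24 toward 0: 24 − 2.4 = 21.6 → 22.
H and S are unchanged.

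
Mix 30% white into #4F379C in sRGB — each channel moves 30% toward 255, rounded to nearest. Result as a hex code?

#4F379C is rgb(79, 55, 156).
Lerp each channel 30% toward 255:
  R: 79 + 0.3×(255−79) = 79 + 52.8 = 131.8 → 132
  G: 55 + 0.3×(255−55) = 55 + 60 = 115 → 115
  B: 156 + 0.3×(255−156) = 156 + 29.7 = 185.7 → 186
rgb(132, 115, 186) = #8473BA.

#8473BA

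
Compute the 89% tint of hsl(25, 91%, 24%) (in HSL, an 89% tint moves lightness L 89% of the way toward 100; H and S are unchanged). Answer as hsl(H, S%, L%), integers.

hsl(25, 91%, 92%)

L moves 89% from 24 toward 100: 24 + 67.64 = 91.64 → 92.
H and S are unchanged.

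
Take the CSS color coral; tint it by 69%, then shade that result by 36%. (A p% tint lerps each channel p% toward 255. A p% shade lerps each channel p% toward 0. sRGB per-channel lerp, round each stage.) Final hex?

#A38A81

CSS coral is rgb(255, 127, 80).
Per channel, c → c + 0.69(255 − c):
  R: 255 + 0.69×(255−255) = 255 + 0 = 255 → 255
  G: 127 + 0.69×(255−127) = 127 + 88.32 = 215.32 → 215
  B: 80 + 0.69×(255−80) = 80 + 120.75 = 200.75 → 201
After the tint: rgb(255, 215, 201) = #FFD7C9.
A 36% shade moves each channel 36% toward 0:
  R: 255 − 91.8 = 163.2 → 163
  G: 215 − 77.4 = 137.6 → 138
  B: 201 − 72.36 = 128.64 → 129
rgb(163, 138, 129) = #A38A81.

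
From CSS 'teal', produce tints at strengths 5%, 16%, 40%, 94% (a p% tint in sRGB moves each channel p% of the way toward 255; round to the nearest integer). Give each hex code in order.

CSS teal is rgb(0, 128, 128).
5%: (0 + 12.75 = 12.75→13, 128 + 6.35 = 134.35→134, 128 + 6.35 = 134.35→134) → #0D8686
16%: (0 + 40.8 = 40.8→41, 128 + 20.32 = 148.32→148, 128 + 20.32 = 148.32→148) → #299494
40%: (0 + 102 = 102→102, 128 + 50.8 = 178.8→179, 128 + 50.8 = 178.8→179) → #66B3B3
94%: (0 + 239.7 = 239.7→240, 128 + 119.38 = 247.38→247, 128 + 119.38 = 247.38→247) → #F0F7F7

#0D8686, #299494, #66B3B3, #F0F7F7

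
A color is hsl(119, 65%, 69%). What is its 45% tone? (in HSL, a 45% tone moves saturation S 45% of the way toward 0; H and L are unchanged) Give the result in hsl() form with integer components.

S moves 45% from 65 toward 0: 65 − 29.25 = 35.75 → 36.
H and L are unchanged.

hsl(119, 36%, 69%)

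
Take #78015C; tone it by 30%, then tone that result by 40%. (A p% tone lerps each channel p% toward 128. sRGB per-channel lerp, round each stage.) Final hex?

#78015C is rgb(120, 1, 92).
Per channel, c → c + 0.3(128 − c):
  R: 120 + 0.3×(128−120) = 120 + 2.4 = 122.4 → 122
  G: 1 + 38.1 = 39.1 → 39
  B: 92 + 0.3×(128−92) = 92 + 10.8 = 102.8 → 103
After the tone: rgb(122, 39, 103) = #7A2767.
Lerp each channel 40% toward 128:
  R: 122 + 0.4×(128−122) = 122 + 2.4 = 124.4 → 124
  G: 39 + 35.6 = 74.6 → 75
  B: 103 + 0.4×(128−103) = 103 + 10 = 113 → 113
rgb(124, 75, 113) = #7C4B71.

#7C4B71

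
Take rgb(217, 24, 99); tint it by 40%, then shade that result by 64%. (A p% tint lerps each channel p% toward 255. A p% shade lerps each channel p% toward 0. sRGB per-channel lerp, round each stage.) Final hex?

#542a3a

Per channel, c → c + 0.4(255 − c):
  R: 217 + 0.4×(255−217) = 217 + 15.2 = 232.2 → 232
  G: 24 + 0.4×(255−24) = 24 + 92.4 = 116.4 → 116
  B: 99 + 0.4×(255−99) = 99 + 62.4 = 161.4 → 161
After the tint: rgb(232, 116, 161) = #e874a1.
A 64% shade moves each channel 64% toward 0:
  R: 232 − 148.48 = 83.52 → 84
  G: 116 + 0.64×(0−116) = 116 − 74.24 = 41.76 → 42
  B: 161 + 0.64×(0−161) = 161 − 103.04 = 57.96 → 58
rgb(84, 42, 58) = #542a3a.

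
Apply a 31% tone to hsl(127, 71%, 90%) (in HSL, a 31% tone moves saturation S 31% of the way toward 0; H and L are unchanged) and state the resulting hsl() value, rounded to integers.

hsl(127, 49%, 90%)

S moves 31% from 71 toward 0: 71 − 22.01 = 48.99 → 49.
H and L are unchanged.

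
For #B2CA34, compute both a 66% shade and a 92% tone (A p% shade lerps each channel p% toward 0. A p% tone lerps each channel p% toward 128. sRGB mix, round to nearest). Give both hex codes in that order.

#3D4512, #84867A

#B2CA34 is rgb(178, 202, 52).
66% shade:
  R: 178 + 0.66×(0−178) = 178 − 117.48 = 60.52 → 61
  G: 202 − 133.32 = 68.68 → 69
  B: 52 − 34.32 = 17.68 → 18
  → #3D4512
92% tone:
  R: 178 + 0.92×(128−178) = 178 − 46 = 132 → 132
  G: 202 + 0.92×(128−202) = 202 − 68.08 = 133.92 → 134
  B: 52 + 69.92 = 121.92 → 122
  → #84867A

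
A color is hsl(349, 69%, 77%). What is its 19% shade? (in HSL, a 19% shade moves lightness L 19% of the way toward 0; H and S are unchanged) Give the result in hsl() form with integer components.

hsl(349, 69%, 62%)

L moves 19% from 77 toward 0: 77 − 14.63 = 62.37 → 62.
H and S are unchanged.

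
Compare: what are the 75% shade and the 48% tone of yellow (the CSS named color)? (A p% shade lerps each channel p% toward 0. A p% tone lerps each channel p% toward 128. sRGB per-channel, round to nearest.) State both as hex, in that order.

CSS yellow is rgb(255, 255, 0).
75% shade:
  R: 255 − 191.25 = 63.75 → 64
  G: 255 + 0.75×(0−255) = 255 − 191.25 = 63.75 → 64
  B: 0 + 0.75×(0−0) = 0 + 0 = 0 → 0
  → #404000
48% tone:
  R: 255 + 0.48×(128−255) = 255 − 60.96 = 194.04 → 194
  G: 255 + 0.48×(128−255) = 255 − 60.96 = 194.04 → 194
  B: 0 + 0.48×(128−0) = 0 + 61.44 = 61.44 → 61
  → #C2C23D

#404000, #C2C23D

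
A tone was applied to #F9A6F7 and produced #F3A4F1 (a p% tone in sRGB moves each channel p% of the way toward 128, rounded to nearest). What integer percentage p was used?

#F9A6F7 is rgb(249, 166, 247); #F3A4F1 is rgb(243, 164, 241).
On the R channel (widest range): 243 ≈ 249 + (p/100)(128 − 249), so p ≈ 100×(243 − 249)/(128 − 249) = -600/-121 = 4.96.
p = 5 reproduces all three channels after rounding.

5%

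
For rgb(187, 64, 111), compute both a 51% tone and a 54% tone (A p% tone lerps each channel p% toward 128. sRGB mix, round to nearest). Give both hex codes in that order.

51% tone:
  R: 187 − 30.09 = 156.91 → 157
  G: 64 + 32.64 = 96.64 → 97
  B: 111 + 8.67 = 119.67 → 120
  → #9d6178
54% tone:
  R: 187 − 31.86 = 155.14 → 155
  G: 64 + 34.56 = 98.56 → 99
  B: 111 + 0.54×(128−111) = 111 + 9.18 = 120.18 → 120
  → #9b6378

#9d6178, #9b6378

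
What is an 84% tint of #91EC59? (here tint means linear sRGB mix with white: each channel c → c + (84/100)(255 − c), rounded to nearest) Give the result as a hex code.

#91EC59 is rgb(145, 236, 89).
Per channel, c → c + 0.84(255 − c):
  R: 145 + 92.4 = 237.4 → 237
  G: 236 + 0.84×(255−236) = 236 + 15.96 = 251.96 → 252
  B: 89 + 0.84×(255−89) = 89 + 139.44 = 228.44 → 228
rgb(237, 252, 228) = #EDFCE4.

#EDFCE4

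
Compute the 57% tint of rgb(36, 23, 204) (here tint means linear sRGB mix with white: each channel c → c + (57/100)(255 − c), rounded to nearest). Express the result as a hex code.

#A19BE9

Lerp each channel 57% toward 255:
  R: 36 + 0.57×(255−36) = 36 + 124.83 = 160.83 → 161
  G: 23 + 0.57×(255−23) = 23 + 132.24 = 155.24 → 155
  B: 204 + 29.07 = 233.07 → 233
rgb(161, 155, 233) = #A19BE9.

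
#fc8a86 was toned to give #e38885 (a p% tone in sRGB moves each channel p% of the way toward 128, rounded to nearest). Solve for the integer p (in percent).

20%

#fc8a86 is rgb(252, 138, 134); #e38885 is rgb(227, 136, 133).
On the R channel (widest range): 227 ≈ 252 + (p/100)(128 − 252), so p ≈ 100×(227 − 252)/(128 − 252) = -2500/-124 = 20.16.
p = 20 reproduces all three channels after rounding.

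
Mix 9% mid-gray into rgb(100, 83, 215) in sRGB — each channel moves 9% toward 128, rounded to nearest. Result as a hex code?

#6757CF

A 9% tone moves each channel 9% toward 128:
  R: 100 + 0.09×(128−100) = 100 + 2.52 = 102.52 → 103
  G: 83 + 0.09×(128−83) = 83 + 4.05 = 87.05 → 87
  B: 215 + 0.09×(128−215) = 215 − 7.83 = 207.17 → 207
rgb(103, 87, 207) = #6757CF.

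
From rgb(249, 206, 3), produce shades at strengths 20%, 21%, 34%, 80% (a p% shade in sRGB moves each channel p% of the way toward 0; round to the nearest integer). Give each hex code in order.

20%: (249 − 49.8 = 199.2→199, 206 − 41.2 = 164.8→165, 3 − 0.6 = 2.4→2) → #C7A502
21%: (249 − 52.29 = 196.71→197, 206 − 43.26 = 162.74→163, 3 − 0.63 = 2.37→2) → #C5A302
34%: (249 − 84.66 = 164.34→164, 206 − 70.04 = 135.96→136, 3 − 1.02 = 1.98→2) → #A48802
80%: (249 − 199.2 = 49.8→50, 206 − 164.8 = 41.2→41, 3 − 2.4 = 0.6→1) → #322901

#C7A502, #C5A302, #A48802, #322901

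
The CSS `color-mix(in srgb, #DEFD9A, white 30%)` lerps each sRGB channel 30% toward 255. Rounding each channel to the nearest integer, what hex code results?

#E8FEB8

#DEFD9A is rgb(222, 253, 154).
Lerp each channel 30% toward 255:
  R: 222 + 0.3×(255−222) = 222 + 9.9 = 231.9 → 232
  G: 253 + 0.6 = 253.6 → 254
  B: 154 + 30.3 = 184.3 → 184
rgb(232, 254, 184) = #E8FEB8.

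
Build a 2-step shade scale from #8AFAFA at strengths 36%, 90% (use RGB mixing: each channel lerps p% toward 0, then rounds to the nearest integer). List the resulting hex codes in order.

#8AFAFA is rgb(138, 250, 250).
36%: (138 − 49.68 = 88.32→88, 250 − 90 = 160→160, 250 − 90 = 160→160) → #58A0A0
90%: (138 − 124.2 = 13.8→14, 250 − 225 = 25→25, 250 − 225 = 25→25) → #0E1919

#58A0A0, #0E1919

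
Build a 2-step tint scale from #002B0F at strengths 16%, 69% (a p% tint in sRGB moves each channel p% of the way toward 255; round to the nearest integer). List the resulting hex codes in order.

#002B0F is rgb(0, 43, 15).
16%: (0 + 40.8 = 40.8→41, 43 + 33.92 = 76.92→77, 15 + 38.4 = 53.4→53) → #294D35
69%: (0 + 175.95 = 175.95→176, 43 + 146.28 = 189.28→189, 15 + 165.6 = 180.6→181) → #B0BDB5

#294D35, #B0BDB5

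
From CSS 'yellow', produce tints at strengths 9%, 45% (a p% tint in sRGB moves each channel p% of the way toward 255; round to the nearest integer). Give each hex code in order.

CSS yellow is rgb(255, 255, 0).
9%: (255→255, 255→255, 0 + 22.95 = 22.95→23) → #FFFF17
45%: (255→255, 255→255, 0 + 114.75 = 114.75→115) → #FFFF73

#FFFF17, #FFFF73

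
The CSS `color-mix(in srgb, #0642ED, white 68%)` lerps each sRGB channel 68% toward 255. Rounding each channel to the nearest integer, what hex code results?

#AFC3F9

#0642ED is rgb(6, 66, 237).
A 68% tint moves each channel 68% toward 255:
  R: 6 + 0.68×(255−6) = 6 + 169.32 = 175.32 → 175
  G: 66 + 128.52 = 194.52 → 195
  B: 237 + 12.24 = 249.24 → 249
rgb(175, 195, 249) = #AFC3F9.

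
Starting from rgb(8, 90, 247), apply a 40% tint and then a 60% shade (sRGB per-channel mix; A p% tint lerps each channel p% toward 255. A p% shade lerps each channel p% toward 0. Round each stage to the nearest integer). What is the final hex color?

A 40% tint moves each channel 40% toward 255:
  R: 8 + 0.4×(255−8) = 8 + 98.8 = 106.8 → 107
  G: 90 + 0.4×(255−90) = 90 + 66 = 156 → 156
  B: 247 + 0.4×(255−247) = 247 + 3.2 = 250.2 → 250
After the tint: rgb(107, 156, 250) = #6B9CFA.
Lerp each channel 60% toward 0:
  R: 107 + 0.6×(0−107) = 107 − 64.2 = 42.8 → 43
  G: 156 + 0.6×(0−156) = 156 − 93.6 = 62.4 → 62
  B: 250 + 0.6×(0−250) = 250 − 150 = 100 → 100
rgb(43, 62, 100) = #2B3E64.

#2B3E64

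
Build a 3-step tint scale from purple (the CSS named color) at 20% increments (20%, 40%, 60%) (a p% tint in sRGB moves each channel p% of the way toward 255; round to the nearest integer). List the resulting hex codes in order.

CSS purple is rgb(128, 0, 128).
20%: (128 + 25.4 = 153.4→153, 0 + 51 = 51→51, 128 + 25.4 = 153.4→153) → #993399
40%: (128 + 50.8 = 178.8→179, 0 + 102 = 102→102, 128 + 50.8 = 178.8→179) → #B366B3
60%: (128 + 76.2 = 204.2→204, 0 + 153 = 153→153, 128 + 76.2 = 204.2→204) → #CC99CC

#993399, #B366B3, #CC99CC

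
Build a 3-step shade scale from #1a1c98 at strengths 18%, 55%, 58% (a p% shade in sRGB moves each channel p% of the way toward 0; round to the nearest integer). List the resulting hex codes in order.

#15177d, #0c0d44, #0b0c40

#1a1c98 is rgb(26, 28, 152).
18%: (26 − 4.68 = 21.32→21, 28 − 5.04 = 22.96→23, 152 − 27.36 = 124.64→125) → #15177d
55%: (26 − 14.3 = 11.7→12, 28 − 15.4 = 12.6→13, 152 − 83.6 = 68.4→68) → #0c0d44
58%: (26 − 15.08 = 10.92→11, 28 − 16.24 = 11.76→12, 152 − 88.16 = 63.84→64) → #0b0c40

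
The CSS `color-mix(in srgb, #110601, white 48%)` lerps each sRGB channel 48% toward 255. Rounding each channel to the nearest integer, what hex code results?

#837E7B

#110601 is rgb(17, 6, 1).
Lerp each channel 48% toward 255:
  R: 17 + 0.48×(255−17) = 17 + 114.24 = 131.24 → 131
  G: 6 + 0.48×(255−6) = 6 + 119.52 = 125.52 → 126
  B: 1 + 121.92 = 122.92 → 123
rgb(131, 126, 123) = #837E7B.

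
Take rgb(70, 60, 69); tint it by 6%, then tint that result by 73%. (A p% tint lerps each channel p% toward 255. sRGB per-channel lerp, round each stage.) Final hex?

A 6% tint moves each channel 6% toward 255:
  R: 70 + 0.06×(255−70) = 70 + 11.1 = 81.1 → 81
  G: 60 + 11.7 = 71.7 → 72
  B: 69 + 0.06×(255−69) = 69 + 11.16 = 80.16 → 80
After the tint: rgb(81, 72, 80) = #514850.
A 73% tint moves each channel 73% toward 255:
  R: 81 + 0.73×(255−81) = 81 + 127.02 = 208.02 → 208
  G: 72 + 133.59 = 205.59 → 206
  B: 80 + 0.73×(255−80) = 80 + 127.75 = 207.75 → 208
rgb(208, 206, 208) = #D0CED0.

#D0CED0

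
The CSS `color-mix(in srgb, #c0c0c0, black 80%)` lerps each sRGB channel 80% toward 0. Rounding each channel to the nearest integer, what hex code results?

#262626

#c0c0c0 is rgb(192, 192, 192).
Per channel, c → c + 0.8(0 − c):
  R: 192 + 0.8×(0−192) = 192 − 153.6 = 38.4 → 38
  G: 192 − 153.6 = 38.4 → 38
  B: 192 + 0.8×(0−192) = 192 − 153.6 = 38.4 → 38
rgb(38, 38, 38) = #262626.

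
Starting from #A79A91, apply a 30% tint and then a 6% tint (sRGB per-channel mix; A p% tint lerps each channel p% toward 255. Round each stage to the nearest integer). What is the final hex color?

#C5BCB7

#A79A91 is rgb(167, 154, 145).
A 30% tint moves each channel 30% toward 255:
  R: 167 + 26.4 = 193.4 → 193
  G: 154 + 30.3 = 184.3 → 184
  B: 145 + 33 = 178 → 178
After the tint: rgb(193, 184, 178) = #C1B8B2.
Per channel, c → c + 0.06(255 − c):
  R: 193 + 3.72 = 196.72 → 197
  G: 184 + 0.06×(255−184) = 184 + 4.26 = 188.26 → 188
  B: 178 + 0.06×(255−178) = 178 + 4.62 = 182.62 → 183
rgb(197, 188, 183) = #C5BCB7.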